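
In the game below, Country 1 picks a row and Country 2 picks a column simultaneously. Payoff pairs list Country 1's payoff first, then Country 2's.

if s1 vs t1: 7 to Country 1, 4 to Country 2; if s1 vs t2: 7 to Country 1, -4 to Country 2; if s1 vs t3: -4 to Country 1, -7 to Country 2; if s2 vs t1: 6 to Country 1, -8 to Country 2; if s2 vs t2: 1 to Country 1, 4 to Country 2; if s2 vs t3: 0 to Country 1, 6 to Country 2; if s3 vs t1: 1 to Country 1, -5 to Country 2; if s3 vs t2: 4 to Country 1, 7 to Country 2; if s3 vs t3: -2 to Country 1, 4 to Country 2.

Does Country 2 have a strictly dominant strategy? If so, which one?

None

A strategy is strictly dominant if it gives Country 2 a strictly higher payoff than every other strategy, against every choice by the opponent.
t1 is not dominant: against s2, t2 gives 4 > -8.
t2 is not dominant: against s1, t1 gives 4 > -4.
t3 is not dominant: against s1, t1 gives 4 > -7.
No single strategy is best against every opponent action.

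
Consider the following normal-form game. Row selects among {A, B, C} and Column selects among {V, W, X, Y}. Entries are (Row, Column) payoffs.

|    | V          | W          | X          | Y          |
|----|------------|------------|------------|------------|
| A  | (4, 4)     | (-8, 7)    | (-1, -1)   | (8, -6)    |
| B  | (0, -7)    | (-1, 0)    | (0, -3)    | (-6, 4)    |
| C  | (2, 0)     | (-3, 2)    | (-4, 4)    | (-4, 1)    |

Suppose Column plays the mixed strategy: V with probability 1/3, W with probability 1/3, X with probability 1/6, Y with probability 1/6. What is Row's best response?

A

Row's best reply maximizes expected payoff against the mix.
A: (1/3)·4 + (1/3)·(-8) + (1/6)·(-1) + (1/6)·8 = -1/6
B: (1/3)·0 + (1/3)·(-1) + (1/6)·0 + (1/6)·(-6) = -4/3
C: (1/3)·2 + (1/3)·(-3) + (1/6)·(-4) + (1/6)·(-4) = -5/3
Highest expected payoff is -1/6, from A.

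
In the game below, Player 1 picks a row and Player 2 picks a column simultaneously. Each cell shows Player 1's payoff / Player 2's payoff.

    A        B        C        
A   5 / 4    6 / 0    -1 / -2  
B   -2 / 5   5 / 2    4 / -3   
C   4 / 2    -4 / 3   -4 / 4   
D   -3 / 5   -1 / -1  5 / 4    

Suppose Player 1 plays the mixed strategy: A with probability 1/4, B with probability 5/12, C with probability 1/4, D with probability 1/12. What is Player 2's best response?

A

Compute Player 2's expected payoff from each pure strategy against the given mix.
A: (1/4)·4 + (5/12)·5 + (1/4)·2 + (1/12)·5 = 4
B: (1/4)·0 + (5/12)·2 + (1/4)·3 + (1/12)·(-1) = 3/2
C: (1/4)·(-2) + (5/12)·(-3) + (1/4)·4 + (1/12)·4 = -5/12
Highest expected payoff is 4, from A.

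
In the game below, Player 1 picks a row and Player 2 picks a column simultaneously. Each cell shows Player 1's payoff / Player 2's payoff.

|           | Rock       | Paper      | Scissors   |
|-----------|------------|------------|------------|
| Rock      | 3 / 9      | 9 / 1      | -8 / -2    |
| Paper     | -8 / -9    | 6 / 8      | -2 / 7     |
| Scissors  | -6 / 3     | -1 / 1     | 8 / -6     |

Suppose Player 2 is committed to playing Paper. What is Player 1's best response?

Rock

With Player 2 fixed at Paper, Player 1's payoffs are: Rock → 9, Paper → 6, Scissors → -1.
The maximum is 9, achieved by Rock.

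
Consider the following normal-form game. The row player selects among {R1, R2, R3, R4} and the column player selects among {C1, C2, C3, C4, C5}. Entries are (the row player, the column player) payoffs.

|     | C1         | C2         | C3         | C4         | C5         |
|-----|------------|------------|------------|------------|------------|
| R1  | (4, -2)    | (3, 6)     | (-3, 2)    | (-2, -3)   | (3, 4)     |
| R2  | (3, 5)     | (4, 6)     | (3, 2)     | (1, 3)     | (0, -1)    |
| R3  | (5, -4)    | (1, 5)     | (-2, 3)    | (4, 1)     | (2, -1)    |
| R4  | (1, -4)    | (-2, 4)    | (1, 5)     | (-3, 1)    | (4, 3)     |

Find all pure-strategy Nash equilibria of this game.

A profile is a Nash equilibrium when each player is best-responding to the other.
The row player's best responses — vs C1: R3 (payoff 5); vs C2: R2 (payoff 4); vs C3: R2 (payoff 3); vs C4: R3 (payoff 4); vs C5: R4 (payoff 4).
The column player's best responses — vs R1: C2 (payoff 6); vs R2: C2 (payoff 6); vs R3: C2 (payoff 5); vs R4: C3 (payoff 5).
The only mutual best response is (R2, C2); neither player gains by switching there.

(R2, C2)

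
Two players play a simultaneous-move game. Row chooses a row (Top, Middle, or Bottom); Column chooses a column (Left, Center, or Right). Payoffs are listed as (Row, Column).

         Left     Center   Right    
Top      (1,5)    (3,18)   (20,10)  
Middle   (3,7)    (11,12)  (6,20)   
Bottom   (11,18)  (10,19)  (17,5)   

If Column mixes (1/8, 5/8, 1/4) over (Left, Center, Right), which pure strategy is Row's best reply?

Bottom

Compute Row's expected payoff from each pure strategy against the given mix.
Top: (1/8)·1 + (5/8)·3 + (1/4)·20 = 7
Middle: (1/8)·3 + (5/8)·11 + (1/4)·6 = 35/4
Bottom: (1/8)·11 + (5/8)·10 + (1/4)·17 = 95/8
Highest expected payoff is 95/8, from Bottom.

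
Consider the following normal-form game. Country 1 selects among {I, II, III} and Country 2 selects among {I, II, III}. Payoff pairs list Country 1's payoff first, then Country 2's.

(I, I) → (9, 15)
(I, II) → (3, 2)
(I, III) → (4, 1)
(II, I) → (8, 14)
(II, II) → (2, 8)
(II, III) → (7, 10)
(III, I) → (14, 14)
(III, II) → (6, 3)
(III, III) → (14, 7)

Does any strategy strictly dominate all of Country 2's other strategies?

A strategy is strictly dominant if it gives Country 2 a strictly higher payoff than every other strategy, against every choice by the opponent.
I strictly dominates: vs I: 15 > each of {2, 1}; vs II: 14 > each of {8, 10}; vs III: 14 > each of {3, 7}.

I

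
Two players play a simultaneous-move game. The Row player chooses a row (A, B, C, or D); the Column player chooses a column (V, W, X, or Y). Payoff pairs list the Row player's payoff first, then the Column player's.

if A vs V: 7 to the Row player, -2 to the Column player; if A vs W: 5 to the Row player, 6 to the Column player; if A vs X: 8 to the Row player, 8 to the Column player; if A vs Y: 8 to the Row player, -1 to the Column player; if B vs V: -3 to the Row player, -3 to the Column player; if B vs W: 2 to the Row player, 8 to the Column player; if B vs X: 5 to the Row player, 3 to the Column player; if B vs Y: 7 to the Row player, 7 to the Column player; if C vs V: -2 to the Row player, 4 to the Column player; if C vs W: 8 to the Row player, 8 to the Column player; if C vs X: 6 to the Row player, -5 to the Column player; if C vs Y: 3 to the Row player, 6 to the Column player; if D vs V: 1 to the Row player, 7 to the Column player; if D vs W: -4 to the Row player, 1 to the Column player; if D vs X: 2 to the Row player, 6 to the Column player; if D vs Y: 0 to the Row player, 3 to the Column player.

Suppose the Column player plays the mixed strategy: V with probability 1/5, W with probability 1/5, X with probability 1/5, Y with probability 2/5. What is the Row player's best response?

A

The Row player's best reply maximizes expected payoff against the mix.
A: (1/5)·7 + (1/5)·5 + (1/5)·8 + (2/5)·8 = 36/5
B: (1/5)·(-3) + (1/5)·2 + (1/5)·5 + (2/5)·7 = 18/5
C: (1/5)·(-2) + (1/5)·8 + (1/5)·6 + (2/5)·3 = 18/5
D: (1/5)·1 + (1/5)·(-4) + (1/5)·2 + (2/5)·0 = -1/5
Highest expected payoff is 36/5, from A.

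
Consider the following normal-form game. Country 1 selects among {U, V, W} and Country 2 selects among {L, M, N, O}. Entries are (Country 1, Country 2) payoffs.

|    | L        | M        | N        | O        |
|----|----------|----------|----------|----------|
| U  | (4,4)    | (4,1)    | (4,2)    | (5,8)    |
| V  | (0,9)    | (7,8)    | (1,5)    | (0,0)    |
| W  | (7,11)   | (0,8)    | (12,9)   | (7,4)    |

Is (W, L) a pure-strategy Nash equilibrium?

Holding Country 2 at L: Country 1 gets 7 from W, versus 4 from U, 0 from V. No profitable deviation for Country 1.
Holding Country 1 at W: Country 2 gets 11 from L, versus 8 from M, 9 from N, 4 from O. No profitable deviation for Country 2 either.

Yes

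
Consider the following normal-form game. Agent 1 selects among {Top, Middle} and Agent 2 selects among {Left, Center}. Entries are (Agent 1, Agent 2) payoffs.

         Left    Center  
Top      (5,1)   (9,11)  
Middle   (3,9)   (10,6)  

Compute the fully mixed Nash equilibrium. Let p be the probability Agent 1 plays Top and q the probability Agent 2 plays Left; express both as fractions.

Each player's mixing probability is pinned down by making the *other* player indifferent.
Agent 2 indifferent between Left and Center: p·1 + (1−p)·9 = p·11 + (1−p)·6 ⟹ 9 + (-8)p = 6 + 5p ⟹ p = 3/13.
Agent 1 indifferent between Top and Middle: q·5 + (1−q)·9 = q·3 + (1−q)·10 ⟹ 9 + (-4)q = 10 + (-7)q ⟹ q = 1/3.

p = 3/13, q = 1/3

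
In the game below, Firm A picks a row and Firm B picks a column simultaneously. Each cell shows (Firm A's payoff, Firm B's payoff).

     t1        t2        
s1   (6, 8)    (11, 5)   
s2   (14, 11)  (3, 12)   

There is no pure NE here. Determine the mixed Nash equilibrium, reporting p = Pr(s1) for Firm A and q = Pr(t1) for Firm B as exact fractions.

Each player's mixing probability is pinned down by making the *other* player indifferent.
Firm B indifferent between t1 and t2: p·8 + (1−p)·11 = p·5 + (1−p)·12 ⟹ 11 + (-3)p = 12 + (-7)p ⟹ p = 1/4.
Firm A indifferent between s1 and s2: q·6 + (1−q)·11 = q·14 + (1−q)·3 ⟹ 11 + (-5)q = 3 + 11q ⟹ q = 1/2.

p = 1/4, q = 1/2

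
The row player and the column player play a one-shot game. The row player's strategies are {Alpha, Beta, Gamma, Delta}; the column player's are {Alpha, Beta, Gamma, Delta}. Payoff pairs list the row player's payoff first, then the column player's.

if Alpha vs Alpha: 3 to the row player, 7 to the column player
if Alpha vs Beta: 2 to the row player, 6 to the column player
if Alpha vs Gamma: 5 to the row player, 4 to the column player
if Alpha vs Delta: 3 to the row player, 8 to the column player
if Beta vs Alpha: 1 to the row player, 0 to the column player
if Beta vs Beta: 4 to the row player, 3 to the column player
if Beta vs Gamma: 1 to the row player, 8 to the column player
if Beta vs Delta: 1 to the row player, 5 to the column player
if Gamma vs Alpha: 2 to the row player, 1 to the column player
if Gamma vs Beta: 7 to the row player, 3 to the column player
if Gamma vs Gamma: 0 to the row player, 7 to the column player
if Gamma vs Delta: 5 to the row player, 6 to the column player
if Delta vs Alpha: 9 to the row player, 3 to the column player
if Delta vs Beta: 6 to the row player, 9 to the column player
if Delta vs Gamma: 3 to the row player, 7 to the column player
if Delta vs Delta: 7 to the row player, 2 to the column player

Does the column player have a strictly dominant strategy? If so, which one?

Check whether one of the column player's strategies beats all alternatives regardless of what the opponent does.
Alpha is not dominant: against Alpha, Delta gives 8 > 7.
Beta is not dominant: against Alpha, Alpha gives 7 > 6.
Gamma is not dominant: against Alpha, Alpha gives 7 > 4.
Delta is not dominant: against Beta, Gamma gives 8 > 5.
No single strategy is best against every opponent action.

No strictly dominant strategy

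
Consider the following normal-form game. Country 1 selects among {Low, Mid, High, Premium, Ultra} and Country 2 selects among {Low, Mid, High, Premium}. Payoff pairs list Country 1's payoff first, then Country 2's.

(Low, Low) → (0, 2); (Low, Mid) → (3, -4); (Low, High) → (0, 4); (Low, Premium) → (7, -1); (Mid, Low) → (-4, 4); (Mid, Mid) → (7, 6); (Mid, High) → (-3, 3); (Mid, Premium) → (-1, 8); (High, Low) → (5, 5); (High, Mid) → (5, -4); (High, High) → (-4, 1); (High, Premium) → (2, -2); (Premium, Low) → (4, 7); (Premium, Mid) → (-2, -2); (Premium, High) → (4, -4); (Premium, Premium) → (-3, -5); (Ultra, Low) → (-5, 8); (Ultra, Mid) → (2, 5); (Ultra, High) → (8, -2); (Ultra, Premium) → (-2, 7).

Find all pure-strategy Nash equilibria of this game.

Check mutual best responses: a cell is a NE iff neither player can gain by unilaterally deviating.
Country 1's best responses — vs Low: High (payoff 5); vs Mid: Mid (payoff 7); vs High: Ultra (payoff 8); vs Premium: Low (payoff 7).
Country 2's best responses — vs Low: High (payoff 4); vs Mid: Premium (payoff 8); vs High: Low (payoff 5); vs Premium: Low (payoff 7); vs Ultra: Low (payoff 8).
The only mutual best response is (High, Low); neither player gains by switching there.

(High, Low)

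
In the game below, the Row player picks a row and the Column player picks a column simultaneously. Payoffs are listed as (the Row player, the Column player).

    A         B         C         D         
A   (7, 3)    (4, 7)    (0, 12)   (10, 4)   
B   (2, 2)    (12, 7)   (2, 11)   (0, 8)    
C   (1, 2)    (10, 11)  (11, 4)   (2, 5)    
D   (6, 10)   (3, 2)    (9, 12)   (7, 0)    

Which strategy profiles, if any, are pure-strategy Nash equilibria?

Check mutual best responses: a cell is a NE iff neither player can gain by unilaterally deviating.
The Row player's best responses — vs A: A (payoff 7); vs B: B (payoff 12); vs C: C (payoff 11); vs D: A (payoff 10).
The Column player's best responses — vs A: C (payoff 12); vs B: C (payoff 11); vs C: B (payoff 11); vs D: C (payoff 12).
No cell has both players best-responding. For instance, the Row player's best reply to D is A, but against A the Column player prefers C over D.

There is no pure-strategy Nash equilibrium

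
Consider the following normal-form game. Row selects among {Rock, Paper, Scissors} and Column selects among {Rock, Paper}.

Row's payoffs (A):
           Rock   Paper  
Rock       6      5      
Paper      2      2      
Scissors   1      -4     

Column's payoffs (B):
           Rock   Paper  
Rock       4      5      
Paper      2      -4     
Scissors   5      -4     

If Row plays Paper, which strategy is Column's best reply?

Rock

With Row fixed at Paper, Column's payoffs are: Rock → 2, Paper → -4.
The maximum is 2, achieved by Rock.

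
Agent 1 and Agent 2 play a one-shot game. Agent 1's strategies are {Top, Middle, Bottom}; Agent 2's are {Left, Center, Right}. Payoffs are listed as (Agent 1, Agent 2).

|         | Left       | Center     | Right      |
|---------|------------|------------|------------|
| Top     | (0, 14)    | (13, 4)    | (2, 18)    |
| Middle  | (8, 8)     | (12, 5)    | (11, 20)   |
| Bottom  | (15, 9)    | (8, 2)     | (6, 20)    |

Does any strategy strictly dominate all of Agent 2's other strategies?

Right

Check whether one of Agent 2's strategies beats all alternatives regardless of what the opponent does.
Right strictly dominates: vs Top: 18 > each of {14, 4}; vs Middle: 20 > each of {8, 5}; vs Bottom: 20 > each of {9, 2}.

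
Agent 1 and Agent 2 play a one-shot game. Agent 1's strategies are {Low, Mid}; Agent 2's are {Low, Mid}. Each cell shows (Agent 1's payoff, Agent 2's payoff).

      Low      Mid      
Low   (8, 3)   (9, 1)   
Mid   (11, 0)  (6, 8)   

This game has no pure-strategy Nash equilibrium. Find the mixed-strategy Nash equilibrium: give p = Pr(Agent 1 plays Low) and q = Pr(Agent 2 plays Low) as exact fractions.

Each player's mixing probability is pinned down by making the *other* player indifferent.
Agent 2 indifferent between Low and Mid: p·3 + (1−p)·0 = p·1 + (1−p)·8 ⟹ 0 + 3p = 8 + (-7)p ⟹ p = 4/5.
Agent 1 indifferent between Low and Mid: q·8 + (1−q)·9 = q·11 + (1−q)·6 ⟹ 9 + (-1)q = 6 + 5q ⟹ q = 1/2.

p = 4/5, q = 1/2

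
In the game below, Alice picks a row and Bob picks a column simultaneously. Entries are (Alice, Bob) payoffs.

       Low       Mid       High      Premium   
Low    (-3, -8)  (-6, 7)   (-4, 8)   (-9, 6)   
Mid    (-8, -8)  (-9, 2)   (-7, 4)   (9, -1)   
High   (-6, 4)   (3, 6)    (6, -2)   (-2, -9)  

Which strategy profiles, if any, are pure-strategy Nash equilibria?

A profile is a Nash equilibrium when each player is best-responding to the other.
Alice's best responses — vs Low: Low (payoff -3); vs Mid: High (payoff 3); vs High: High (payoff 6); vs Premium: Mid (payoff 9).
Bob's best responses — vs Low: High (payoff 8); vs Mid: High (payoff 4); vs High: Mid (payoff 6).
The only mutual best response is (High, Mid); neither player gains by switching there.

(High, Mid)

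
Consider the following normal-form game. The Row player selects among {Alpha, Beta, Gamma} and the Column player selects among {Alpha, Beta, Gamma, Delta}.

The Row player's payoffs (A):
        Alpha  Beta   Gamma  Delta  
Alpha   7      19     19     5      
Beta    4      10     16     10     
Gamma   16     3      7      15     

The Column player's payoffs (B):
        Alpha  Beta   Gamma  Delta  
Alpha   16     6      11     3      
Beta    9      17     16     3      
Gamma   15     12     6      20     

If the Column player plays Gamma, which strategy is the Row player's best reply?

Alpha

With the Column player fixed at Gamma, the Row player's payoffs are: Alpha → 19, Beta → 16, Gamma → 7.
The maximum is 19, achieved by Alpha.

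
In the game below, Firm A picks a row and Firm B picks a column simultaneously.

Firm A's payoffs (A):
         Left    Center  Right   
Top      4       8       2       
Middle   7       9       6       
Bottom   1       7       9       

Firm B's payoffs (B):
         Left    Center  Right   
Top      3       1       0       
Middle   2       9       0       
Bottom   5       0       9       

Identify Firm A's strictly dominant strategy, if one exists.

None

A strategy is strictly dominant if it gives Firm A a strictly higher payoff than every other strategy, against every choice by the opponent.
Top is not dominant: against Left, Middle gives 7 > 4.
Middle is not dominant: against Right, Bottom gives 9 > 6.
Bottom is not dominant: against Left, Top gives 4 > 1.
No single strategy is best against every opponent action.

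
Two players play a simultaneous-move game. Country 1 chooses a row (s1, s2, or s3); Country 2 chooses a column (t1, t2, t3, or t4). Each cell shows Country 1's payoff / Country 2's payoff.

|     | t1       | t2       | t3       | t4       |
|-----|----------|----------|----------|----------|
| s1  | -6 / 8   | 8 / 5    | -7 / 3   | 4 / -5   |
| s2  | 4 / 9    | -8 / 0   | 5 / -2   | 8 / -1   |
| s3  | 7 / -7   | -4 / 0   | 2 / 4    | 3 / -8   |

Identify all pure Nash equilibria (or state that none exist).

There is no pure-strategy Nash equilibrium

Find each player's best response to every opponent strategy; NE are the intersections.
Country 1's best responses — vs t1: s3 (payoff 7); vs t2: s1 (payoff 8); vs t3: s2 (payoff 5); vs t4: s2 (payoff 8).
Country 2's best responses — vs s1: t1 (payoff 8); vs s2: t1 (payoff 9); vs s3: t3 (payoff 4).
No cell has both players best-responding. For instance, Country 1's best reply to t1 is s3, but against s3 Country 2 prefers t3 over t1.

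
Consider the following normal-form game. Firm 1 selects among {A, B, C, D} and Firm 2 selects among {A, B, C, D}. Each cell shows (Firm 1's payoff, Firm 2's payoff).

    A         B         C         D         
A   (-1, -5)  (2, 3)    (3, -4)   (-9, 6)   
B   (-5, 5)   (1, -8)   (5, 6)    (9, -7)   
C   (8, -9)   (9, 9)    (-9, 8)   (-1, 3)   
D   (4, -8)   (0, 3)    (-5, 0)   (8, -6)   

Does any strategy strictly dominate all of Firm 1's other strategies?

None

A strategy is strictly dominant if it gives Firm 1 a strictly higher payoff than every other strategy, against every choice by the opponent.
A is not dominant: against A, C gives 8 > -1.
B is not dominant: against A, A gives -1 > -5.
C is not dominant: against C, A gives 3 > -9.
D is not dominant: against A, C gives 8 > 4.
No single strategy is best against every opponent action.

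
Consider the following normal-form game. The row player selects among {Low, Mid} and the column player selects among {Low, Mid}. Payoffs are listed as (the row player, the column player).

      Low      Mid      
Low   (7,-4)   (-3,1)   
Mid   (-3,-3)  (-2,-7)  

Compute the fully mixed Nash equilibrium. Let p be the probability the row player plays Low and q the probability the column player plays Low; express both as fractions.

In a mixed NE each player is indifferent between their pure strategies, so the opponent's mix sets the indifference.
The column player indifferent between Low and Mid: p·(-4) + (1−p)·(-3) = p·1 + (1−p)·(-7) ⟹ (-3) + (-1)p = (-7) + 8p ⟹ p = 4/9.
The row player indifferent between Low and Mid: q·7 + (1−q)·(-3) = q·(-3) + (1−q)·(-2) ⟹ (-3) + 10q = (-2) + (-1)q ⟹ q = 1/11.

p = 4/9, q = 1/11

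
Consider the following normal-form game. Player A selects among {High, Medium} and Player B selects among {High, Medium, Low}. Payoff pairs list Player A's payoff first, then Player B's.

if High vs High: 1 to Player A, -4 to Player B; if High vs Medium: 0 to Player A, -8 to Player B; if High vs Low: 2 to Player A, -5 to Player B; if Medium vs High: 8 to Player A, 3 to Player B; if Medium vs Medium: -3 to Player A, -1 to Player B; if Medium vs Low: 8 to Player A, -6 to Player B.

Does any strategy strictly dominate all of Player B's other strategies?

A strategy is strictly dominant if it gives Player B a strictly higher payoff than every other strategy, against every choice by the opponent.
High strictly dominates: vs High: -4 > each of {-8, -5}; vs Medium: 3 > each of {-1, -6}.

High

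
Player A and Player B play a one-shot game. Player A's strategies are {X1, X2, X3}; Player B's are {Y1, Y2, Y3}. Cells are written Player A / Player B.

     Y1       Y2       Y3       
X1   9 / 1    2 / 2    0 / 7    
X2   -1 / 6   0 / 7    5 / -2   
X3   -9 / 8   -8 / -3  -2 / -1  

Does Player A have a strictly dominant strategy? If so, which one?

A strategy is strictly dominant if it gives Player A a strictly higher payoff than every other strategy, against every choice by the opponent.
X1 is not dominant: against Y3, X2 gives 5 > 0.
X2 is not dominant: against Y1, X1 gives 9 > -1.
X3 is not dominant: against Y1, X1 gives 9 > -9.
No single strategy is best against every opponent action.

None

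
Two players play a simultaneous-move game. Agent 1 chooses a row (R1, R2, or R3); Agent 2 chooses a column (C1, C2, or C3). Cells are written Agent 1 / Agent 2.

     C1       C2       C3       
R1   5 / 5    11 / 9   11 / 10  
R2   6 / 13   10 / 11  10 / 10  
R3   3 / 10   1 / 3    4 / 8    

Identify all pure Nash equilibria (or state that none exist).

A profile is a Nash equilibrium when each player is best-responding to the other.
Agent 1's best responses — vs C1: R2 (payoff 6); vs C2: R1 (payoff 11); vs C3: R1 (payoff 11).
Agent 2's best responses — vs R1: C3 (payoff 10); vs R2: C1 (payoff 13); vs R3: C1 (payoff 10).
Mutual best responses occur at (R1, C3) and (R2, C1); at each, neither player gains by switching.

(R1, C3) and (R2, C1)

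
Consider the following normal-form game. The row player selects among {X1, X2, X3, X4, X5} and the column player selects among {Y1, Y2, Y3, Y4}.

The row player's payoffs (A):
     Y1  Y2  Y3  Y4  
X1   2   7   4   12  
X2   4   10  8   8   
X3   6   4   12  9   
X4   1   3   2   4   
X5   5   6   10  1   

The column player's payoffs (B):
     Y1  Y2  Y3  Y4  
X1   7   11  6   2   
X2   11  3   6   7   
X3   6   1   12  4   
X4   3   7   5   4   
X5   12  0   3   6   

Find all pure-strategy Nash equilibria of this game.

(X3, Y3)

Check mutual best responses: a cell is a NE iff neither player can gain by unilaterally deviating.
The row player's best responses — vs Y1: X3 (payoff 6); vs Y2: X2 (payoff 10); vs Y3: X3 (payoff 12); vs Y4: X1 (payoff 12).
The column player's best responses — vs X1: Y2 (payoff 11); vs X2: Y1 (payoff 11); vs X3: Y3 (payoff 12); vs X4: Y2 (payoff 7); vs X5: Y1 (payoff 12).
The only mutual best response is (X3, Y3); neither player gains by switching there.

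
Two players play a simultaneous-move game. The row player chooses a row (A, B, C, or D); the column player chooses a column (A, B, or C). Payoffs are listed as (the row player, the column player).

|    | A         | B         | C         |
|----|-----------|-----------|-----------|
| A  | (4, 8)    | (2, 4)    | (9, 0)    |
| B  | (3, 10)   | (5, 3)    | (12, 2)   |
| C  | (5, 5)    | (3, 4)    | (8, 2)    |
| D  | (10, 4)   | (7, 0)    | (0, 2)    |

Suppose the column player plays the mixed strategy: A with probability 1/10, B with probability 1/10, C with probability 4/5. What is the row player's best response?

B

Compute the row player's expected payoff from each pure strategy against the given mix.
A: (1/10)·4 + (1/10)·2 + (4/5)·9 = 39/5
B: (1/10)·3 + (1/10)·5 + (4/5)·12 = 52/5
C: (1/10)·5 + (1/10)·3 + (4/5)·8 = 36/5
D: (1/10)·10 + (1/10)·7 + (4/5)·0 = 17/10
Highest expected payoff is 52/5, from B.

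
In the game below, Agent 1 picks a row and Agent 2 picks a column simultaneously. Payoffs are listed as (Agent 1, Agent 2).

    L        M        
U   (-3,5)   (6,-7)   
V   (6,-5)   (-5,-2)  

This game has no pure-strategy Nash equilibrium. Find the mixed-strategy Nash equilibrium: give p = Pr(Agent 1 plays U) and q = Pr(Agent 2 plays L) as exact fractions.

p = 1/5, q = 11/20

In a mixed NE each player is indifferent between their pure strategies, so the opponent's mix sets the indifference.
Agent 2 indifferent between L and M: p·5 + (1−p)·(-5) = p·(-7) + (1−p)·(-2) ⟹ (-5) + 10p = (-2) + (-5)p ⟹ p = 1/5.
Agent 1 indifferent between U and V: q·(-3) + (1−q)·6 = q·6 + (1−q)·(-5) ⟹ 6 + (-9)q = (-5) + 11q ⟹ q = 11/20.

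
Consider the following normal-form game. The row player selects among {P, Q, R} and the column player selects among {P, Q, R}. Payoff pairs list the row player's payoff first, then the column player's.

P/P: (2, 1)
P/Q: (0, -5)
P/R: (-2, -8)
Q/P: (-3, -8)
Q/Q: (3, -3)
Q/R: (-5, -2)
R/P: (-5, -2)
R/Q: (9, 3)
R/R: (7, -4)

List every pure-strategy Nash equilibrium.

Find each player's best response to every opponent strategy; NE are the intersections.
The row player's best responses — vs P: P (payoff 2); vs Q: R (payoff 9); vs R: R (payoff 7).
The column player's best responses — vs P: P (payoff 1); vs Q: R (payoff -2); vs R: Q (payoff 3).
Mutual best responses occur at (P, P) and (R, Q); at each, neither player gains by switching.

(P, P) and (R, Q)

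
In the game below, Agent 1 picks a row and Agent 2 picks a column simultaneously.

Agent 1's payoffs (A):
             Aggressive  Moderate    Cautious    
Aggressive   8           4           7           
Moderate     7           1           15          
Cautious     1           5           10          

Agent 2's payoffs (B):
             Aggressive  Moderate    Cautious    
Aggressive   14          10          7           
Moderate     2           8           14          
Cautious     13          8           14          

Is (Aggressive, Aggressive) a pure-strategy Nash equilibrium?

Holding Agent 2 at Aggressive: Agent 1 gets 8 from Aggressive, versus 7 from Moderate, 1 from Cautious. No profitable deviation for Agent 1.
Holding Agent 1 at Aggressive: Agent 2 gets 14 from Aggressive, versus 10 from Moderate, 7 from Cautious. No profitable deviation for Agent 2 either.

Yes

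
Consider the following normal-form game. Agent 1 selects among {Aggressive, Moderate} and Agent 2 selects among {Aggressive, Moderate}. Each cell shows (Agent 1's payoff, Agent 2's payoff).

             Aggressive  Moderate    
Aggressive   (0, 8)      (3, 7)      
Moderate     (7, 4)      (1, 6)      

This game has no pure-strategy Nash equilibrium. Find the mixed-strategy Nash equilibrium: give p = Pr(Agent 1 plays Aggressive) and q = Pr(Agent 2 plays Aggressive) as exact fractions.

p = 2/3, q = 2/9

Each player's mixing probability is pinned down by making the *other* player indifferent.
Agent 2 indifferent between Aggressive and Moderate: p·8 + (1−p)·4 = p·7 + (1−p)·6 ⟹ 4 + 4p = 6 + 1p ⟹ p = 2/3.
Agent 1 indifferent between Aggressive and Moderate: q·0 + (1−q)·3 = q·7 + (1−q)·1 ⟹ 3 + (-3)q = 1 + 6q ⟹ q = 2/9.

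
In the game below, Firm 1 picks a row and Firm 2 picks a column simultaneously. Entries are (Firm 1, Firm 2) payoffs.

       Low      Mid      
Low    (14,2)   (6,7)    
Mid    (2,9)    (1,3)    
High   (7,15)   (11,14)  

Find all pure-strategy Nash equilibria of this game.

Find each player's best response to every opponent strategy; NE are the intersections.
Firm 1's best responses — vs Low: Low (payoff 14); vs Mid: High (payoff 11).
Firm 2's best responses — vs Low: Mid (payoff 7); vs Mid: Low (payoff 9); vs High: Low (payoff 15).
No cell has both players best-responding. For instance, Firm 1's best reply to Mid is High, but against High Firm 2 prefers Low over Mid.

There is no pure-strategy Nash equilibrium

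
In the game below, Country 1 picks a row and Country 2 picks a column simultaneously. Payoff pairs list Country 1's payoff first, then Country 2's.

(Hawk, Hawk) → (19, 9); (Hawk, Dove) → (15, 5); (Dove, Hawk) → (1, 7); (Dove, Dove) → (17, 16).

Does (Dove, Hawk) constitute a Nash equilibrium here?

No

Holding Country 2 at Hawk: Country 1 gets 1 from Dove but could get 19 by switching to Hawk. Country 1 has a profitable deviation.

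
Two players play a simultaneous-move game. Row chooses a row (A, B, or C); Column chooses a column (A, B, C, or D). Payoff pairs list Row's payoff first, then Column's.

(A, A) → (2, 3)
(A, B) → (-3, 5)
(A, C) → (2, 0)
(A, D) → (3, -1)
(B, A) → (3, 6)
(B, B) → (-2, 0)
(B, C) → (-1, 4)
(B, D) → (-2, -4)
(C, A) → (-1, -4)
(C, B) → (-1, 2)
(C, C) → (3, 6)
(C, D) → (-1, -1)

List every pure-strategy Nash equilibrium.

A profile is a Nash equilibrium when each player is best-responding to the other.
Row's best responses — vs A: B (payoff 3); vs B: C (payoff -1); vs C: C (payoff 3); vs D: A (payoff 3).
Column's best responses — vs A: B (payoff 5); vs B: A (payoff 6); vs C: C (payoff 6).
Mutual best responses occur at (B, A) and (C, C); at each, neither player gains by switching.

(B, A) and (C, C)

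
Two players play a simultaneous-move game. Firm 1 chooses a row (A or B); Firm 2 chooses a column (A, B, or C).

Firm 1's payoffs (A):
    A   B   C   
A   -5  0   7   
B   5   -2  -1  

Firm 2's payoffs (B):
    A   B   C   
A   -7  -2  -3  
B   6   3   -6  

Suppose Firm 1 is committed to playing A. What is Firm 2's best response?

With Firm 1 fixed at A, Firm 2's payoffs are: A → -7, B → -2, C → -3.
The maximum is -2, achieved by B.

B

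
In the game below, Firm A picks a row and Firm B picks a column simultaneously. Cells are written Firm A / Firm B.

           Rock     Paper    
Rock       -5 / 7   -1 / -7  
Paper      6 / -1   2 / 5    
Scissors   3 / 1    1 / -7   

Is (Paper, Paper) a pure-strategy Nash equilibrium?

Holding Firm B at Paper: Firm A gets 2 from Paper, versus -1 from Rock, 1 from Scissors. No profitable deviation for Firm A.
Holding Firm A at Paper: Firm B gets 5 from Paper, versus -1 from Rock. No profitable deviation for Firm B either.

Yes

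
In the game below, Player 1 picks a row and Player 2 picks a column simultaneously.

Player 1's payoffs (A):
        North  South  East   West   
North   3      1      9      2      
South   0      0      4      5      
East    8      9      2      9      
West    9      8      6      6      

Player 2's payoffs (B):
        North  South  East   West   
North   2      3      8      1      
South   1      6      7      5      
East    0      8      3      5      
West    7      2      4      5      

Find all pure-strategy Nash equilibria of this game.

Find each player's best response to every opponent strategy; NE are the intersections.
Player 1's best responses — vs North: West (payoff 9); vs South: East (payoff 9); vs East: North (payoff 9); vs West: East (payoff 9).
Player 2's best responses — vs North: East (payoff 8); vs South: East (payoff 7); vs East: South (payoff 8); vs West: North (payoff 7).
Mutual best responses occur at (North, East), (East, South), and (West, North); at each, neither player gains by switching.

(North, East), (East, South), and (West, North)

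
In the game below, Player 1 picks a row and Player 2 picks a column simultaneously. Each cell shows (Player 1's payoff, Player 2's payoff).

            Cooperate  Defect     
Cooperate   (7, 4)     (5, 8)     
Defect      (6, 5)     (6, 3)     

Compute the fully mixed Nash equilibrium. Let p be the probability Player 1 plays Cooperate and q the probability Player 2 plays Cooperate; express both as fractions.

Each player's mixing probability is pinned down by making the *other* player indifferent.
Player 2 indifferent between Cooperate and Defect: p·4 + (1−p)·5 = p·8 + (1−p)·3 ⟹ 5 + (-1)p = 3 + 5p ⟹ p = 1/3.
Player 1 indifferent between Cooperate and Defect: q·7 + (1−q)·5 = q·6 + (1−q)·6 ⟹ 5 + 2q = 6 + 0q ⟹ q = 1/2.

p = 1/3, q = 1/2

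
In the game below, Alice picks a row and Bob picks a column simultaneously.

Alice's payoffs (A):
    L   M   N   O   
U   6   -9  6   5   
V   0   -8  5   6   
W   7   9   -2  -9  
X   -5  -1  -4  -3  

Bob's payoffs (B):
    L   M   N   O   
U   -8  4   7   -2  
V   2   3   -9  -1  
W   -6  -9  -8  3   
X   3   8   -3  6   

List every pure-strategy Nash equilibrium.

Find each player's best response to every opponent strategy; NE are the intersections.
Alice's best responses — vs L: W (payoff 7); vs M: W (payoff 9); vs N: U (payoff 6); vs O: V (payoff 6).
Bob's best responses — vs U: N (payoff 7); vs V: M (payoff 3); vs W: O (payoff 3); vs X: M (payoff 8).
The only mutual best response is (U, N); neither player gains by switching there.

(U, N)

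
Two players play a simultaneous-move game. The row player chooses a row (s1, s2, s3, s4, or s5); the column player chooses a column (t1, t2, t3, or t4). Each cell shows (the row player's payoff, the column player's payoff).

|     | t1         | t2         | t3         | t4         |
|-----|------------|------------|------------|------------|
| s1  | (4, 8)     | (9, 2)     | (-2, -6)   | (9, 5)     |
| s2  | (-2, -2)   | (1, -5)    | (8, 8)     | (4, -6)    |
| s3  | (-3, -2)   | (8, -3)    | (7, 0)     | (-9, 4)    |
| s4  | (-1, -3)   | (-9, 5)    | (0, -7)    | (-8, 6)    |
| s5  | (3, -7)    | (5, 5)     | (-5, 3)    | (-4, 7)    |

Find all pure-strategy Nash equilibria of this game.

Check mutual best responses: a cell is a NE iff neither player can gain by unilaterally deviating.
The row player's best responses — vs t1: s1 (payoff 4); vs t2: s1 (payoff 9); vs t3: s2 (payoff 8); vs t4: s1 (payoff 9).
The column player's best responses — vs s1: t1 (payoff 8); vs s2: t3 (payoff 8); vs s3: t4 (payoff 4); vs s4: t4 (payoff 6); vs s5: t4 (payoff 7).
Mutual best responses occur at (s1, t1) and (s2, t3); at each, neither player gains by switching.

(s1, t1) and (s2, t3)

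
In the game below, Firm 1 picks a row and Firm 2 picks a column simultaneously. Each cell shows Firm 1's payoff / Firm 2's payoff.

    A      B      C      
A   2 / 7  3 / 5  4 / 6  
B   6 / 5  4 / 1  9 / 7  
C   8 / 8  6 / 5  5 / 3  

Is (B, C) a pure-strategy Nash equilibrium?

Yes

Holding Firm 2 at C: Firm 1 gets 9 from B, versus 4 from A, 5 from C. No profitable deviation for Firm 1.
Holding Firm 1 at B: Firm 2 gets 7 from C, versus 5 from A, 1 from B. No profitable deviation for Firm 2 either.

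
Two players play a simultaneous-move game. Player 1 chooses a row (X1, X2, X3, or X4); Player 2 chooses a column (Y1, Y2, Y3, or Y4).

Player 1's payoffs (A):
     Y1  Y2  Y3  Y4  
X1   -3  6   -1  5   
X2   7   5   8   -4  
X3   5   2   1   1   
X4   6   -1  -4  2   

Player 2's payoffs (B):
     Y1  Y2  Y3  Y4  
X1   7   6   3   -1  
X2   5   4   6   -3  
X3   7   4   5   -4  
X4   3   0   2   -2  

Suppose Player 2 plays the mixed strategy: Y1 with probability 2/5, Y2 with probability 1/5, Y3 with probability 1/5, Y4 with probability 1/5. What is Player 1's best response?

Player 1's best reply maximizes expected payoff against the mix.
X1: (2/5)·(-3) + (1/5)·6 + (1/5)·(-1) + (1/5)·5 = 4/5
X2: (2/5)·7 + (1/5)·5 + (1/5)·8 + (1/5)·(-4) = 23/5
X3: (2/5)·5 + (1/5)·2 + (1/5)·1 + (1/5)·1 = 14/5
X4: (2/5)·6 + (1/5)·(-1) + (1/5)·(-4) + (1/5)·2 = 9/5
Highest expected payoff is 23/5, from X2.

X2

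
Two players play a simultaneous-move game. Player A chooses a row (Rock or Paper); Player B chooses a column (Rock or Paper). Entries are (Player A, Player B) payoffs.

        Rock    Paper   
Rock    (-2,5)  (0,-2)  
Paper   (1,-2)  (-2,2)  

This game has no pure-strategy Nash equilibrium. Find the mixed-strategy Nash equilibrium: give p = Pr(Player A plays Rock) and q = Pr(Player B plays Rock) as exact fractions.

p = 4/11, q = 2/5

Each player's mixing probability is pinned down by making the *other* player indifferent.
Player B indifferent between Rock and Paper: p·5 + (1−p)·(-2) = p·(-2) + (1−p)·2 ⟹ (-2) + 7p = 2 + (-4)p ⟹ p = 4/11.
Player A indifferent between Rock and Paper: q·(-2) + (1−q)·0 = q·1 + (1−q)·(-2) ⟹ 0 + (-2)q = (-2) + 3q ⟹ q = 2/5.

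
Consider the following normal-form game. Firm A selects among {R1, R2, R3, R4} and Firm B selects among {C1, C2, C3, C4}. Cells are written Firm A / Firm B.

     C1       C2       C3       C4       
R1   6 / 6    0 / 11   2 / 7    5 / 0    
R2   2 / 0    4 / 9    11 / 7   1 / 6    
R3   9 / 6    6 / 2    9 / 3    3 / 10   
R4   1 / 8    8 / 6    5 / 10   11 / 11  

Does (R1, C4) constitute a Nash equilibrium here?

Holding Firm B at C4: Firm A gets 5 from R1 but could get 11 by switching to R4. Firm A has a profitable deviation.

No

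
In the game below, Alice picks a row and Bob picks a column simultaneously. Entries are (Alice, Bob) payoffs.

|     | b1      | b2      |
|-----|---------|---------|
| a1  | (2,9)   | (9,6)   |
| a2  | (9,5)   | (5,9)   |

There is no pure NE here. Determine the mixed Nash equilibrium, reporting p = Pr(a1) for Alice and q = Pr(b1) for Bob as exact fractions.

In a mixed NE each player is indifferent between their pure strategies, so the opponent's mix sets the indifference.
Bob indifferent between b1 and b2: p·9 + (1−p)·5 = p·6 + (1−p)·9 ⟹ 5 + 4p = 9 + (-3)p ⟹ p = 4/7.
Alice indifferent between a1 and a2: q·2 + (1−q)·9 = q·9 + (1−q)·5 ⟹ 9 + (-7)q = 5 + 4q ⟹ q = 4/11.

p = 4/7, q = 4/11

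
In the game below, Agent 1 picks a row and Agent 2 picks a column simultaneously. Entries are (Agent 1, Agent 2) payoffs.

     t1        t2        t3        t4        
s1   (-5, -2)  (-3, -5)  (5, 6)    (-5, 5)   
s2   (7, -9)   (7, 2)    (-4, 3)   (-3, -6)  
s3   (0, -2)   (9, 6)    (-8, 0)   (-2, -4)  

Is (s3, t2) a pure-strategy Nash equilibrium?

Holding Agent 2 at t2: Agent 1 gets 9 from s3, versus -3 from s1, 7 from s2. No profitable deviation for Agent 1.
Holding Agent 1 at s3: Agent 2 gets 6 from t2, versus -2 from t1, 0 from t3, -4 from t4. No profitable deviation for Agent 2 either.

Yes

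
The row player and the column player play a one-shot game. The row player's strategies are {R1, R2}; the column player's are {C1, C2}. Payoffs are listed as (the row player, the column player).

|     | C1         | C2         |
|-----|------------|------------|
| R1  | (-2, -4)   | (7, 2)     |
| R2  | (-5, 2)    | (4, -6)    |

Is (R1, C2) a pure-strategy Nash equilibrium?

Yes

Holding the column player at C2: the row player gets 7 from R1, versus 4 from R2. No profitable deviation for the row player.
Holding the row player at R1: the column player gets 2 from C2, versus -4 from C1. No profitable deviation for the column player either.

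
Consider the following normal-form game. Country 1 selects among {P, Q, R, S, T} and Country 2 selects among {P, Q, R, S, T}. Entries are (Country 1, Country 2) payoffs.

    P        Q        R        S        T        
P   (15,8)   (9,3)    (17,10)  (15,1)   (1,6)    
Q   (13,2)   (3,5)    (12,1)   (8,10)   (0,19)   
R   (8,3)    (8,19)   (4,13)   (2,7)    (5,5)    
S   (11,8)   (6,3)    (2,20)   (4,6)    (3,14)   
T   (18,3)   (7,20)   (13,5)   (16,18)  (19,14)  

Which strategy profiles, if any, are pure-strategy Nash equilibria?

(P, R)

A profile is a Nash equilibrium when each player is best-responding to the other.
Country 1's best responses — vs P: T (payoff 18); vs Q: P (payoff 9); vs R: P (payoff 17); vs S: T (payoff 16); vs T: T (payoff 19).
Country 2's best responses — vs P: R (payoff 10); vs Q: T (payoff 19); vs R: Q (payoff 19); vs S: R (payoff 20); vs T: Q (payoff 20).
The only mutual best response is (P, R); neither player gains by switching there.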